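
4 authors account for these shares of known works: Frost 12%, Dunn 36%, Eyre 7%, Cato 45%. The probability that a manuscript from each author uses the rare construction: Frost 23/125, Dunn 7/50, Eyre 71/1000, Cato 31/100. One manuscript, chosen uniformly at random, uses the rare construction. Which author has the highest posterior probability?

Cato

Prior × likelihood for each hypothesis:
  Frost: 0.12 × 0.184 = 0.02208
  Dunn: 0.36 × 0.14 = 0.0504
  Eyre: 0.07 × 0.071 = 0.00497
  Cato: 0.45 × 0.31 = 0.1395
Total = 0.21695.
Largest term belongs to Cato, so Cato is most probable.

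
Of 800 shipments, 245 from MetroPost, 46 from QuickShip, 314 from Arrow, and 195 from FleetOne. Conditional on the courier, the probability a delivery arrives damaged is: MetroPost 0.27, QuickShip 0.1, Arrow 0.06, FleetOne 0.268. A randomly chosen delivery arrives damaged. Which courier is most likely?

MetroPost

Unnormalized posteriors (prior × likelihood):
  MetroPost: 0.30625 × 0.27 = 0.0826875
  QuickShip: 0.0575 × 0.1 = 0.00575
  Arrow: 0.3925 × 0.06 = 0.02355
  FleetOne: 0.24375 × 0.268 = 0.065325
Normalizing constant = 0.1773125.
Largest term belongs to MetroPost, so MetroPost is most probable.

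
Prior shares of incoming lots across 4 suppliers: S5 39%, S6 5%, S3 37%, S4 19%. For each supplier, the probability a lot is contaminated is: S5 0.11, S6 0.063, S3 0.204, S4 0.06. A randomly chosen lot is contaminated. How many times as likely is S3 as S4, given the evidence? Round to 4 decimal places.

6.6211

By Bayes' rule, posterior ∝ prior × likelihood:
  S5: 0.39 × 0.11 = 0.0429
  S6: 0.05 × 0.063 = 0.00315
  S3: 0.37 × 0.204 = 0.07548
  S4: 0.19 × 0.06 = 0.0114
Total = 0.13293.
The ratio is 0.07548 / 0.0114 (the normalizer cancels) = 6.6211.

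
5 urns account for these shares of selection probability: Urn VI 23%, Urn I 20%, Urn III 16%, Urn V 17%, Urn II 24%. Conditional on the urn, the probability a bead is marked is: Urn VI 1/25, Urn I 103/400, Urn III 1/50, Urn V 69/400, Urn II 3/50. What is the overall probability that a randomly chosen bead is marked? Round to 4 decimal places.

0.1076

Unnormalized posteriors (prior × likelihood):
  Urn VI: 0.23 × 0.04 = 0.0092
  Urn I: 0.2 × 0.2575 = 0.0515
  Urn III: 0.16 × 0.02 = 0.0032
  Urn V: 0.17 × 0.1725 = 0.029325
  Urn II: 0.24 × 0.06 = 0.0144
P(marked) = 0.0092 + 0.0515 + 0.0032 + 0.029325 + 0.0144 = 0.107625 → 0.1076.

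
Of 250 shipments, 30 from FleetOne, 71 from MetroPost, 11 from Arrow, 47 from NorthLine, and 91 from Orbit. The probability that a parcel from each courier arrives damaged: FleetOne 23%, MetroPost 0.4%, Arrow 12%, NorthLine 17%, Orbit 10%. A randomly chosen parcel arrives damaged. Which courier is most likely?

Orbit

Compute prior × likelihood for every hypothesis:
  FleetOne: 0.12 × 0.23 = 0.0276
  MetroPost: 0.284 × 0.004 = 0.001136
  Arrow: 0.044 × 0.12 = 0.00528
  NorthLine: 0.188 × 0.17 = 0.03196
  Orbit: 0.364 × 0.1 = 0.0364
Normalizing constant = 0.102376.
Largest term belongs to Orbit, so Orbit is most probable.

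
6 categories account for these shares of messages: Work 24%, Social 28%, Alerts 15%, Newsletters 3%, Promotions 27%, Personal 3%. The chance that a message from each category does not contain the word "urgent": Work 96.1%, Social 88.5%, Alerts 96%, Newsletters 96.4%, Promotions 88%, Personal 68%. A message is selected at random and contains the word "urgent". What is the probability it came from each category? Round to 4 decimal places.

Taking complements, P(urgent-flag | each) = Work 0.039, Social 0.115, Alerts 0.04, Newsletters 0.036, Promotions 0.12, Personal 0.32.
Unnormalized posteriors (prior × likelihood):
  Work: 0.24 × 0.039 = 0.00936
  Social: 0.28 × 0.115 = 0.0322
  Alerts: 0.15 × 0.04 = 0.006
  Newsletters: 0.03 × 0.036 = 0.00108
  Promotions: 0.27 × 0.12 = 0.0324
  Personal: 0.03 × 0.32 = 0.0096
Normalizing constant = 0.09064.
P(Work | urgent-flag) = 0.00936/0.09064 ≈ 0.1033
P(Social | urgent-flag) = 0.0322/0.09064 ≈ 0.3553
P(Alerts | urgent-flag) = 0.006/0.09064 ≈ 0.0662
P(Newsletters | urgent-flag) = 0.00108/0.09064 ≈ 0.0119
P(Promotions | urgent-flag) = 0.0324/0.09064 ≈ 0.3575
P(Personal | urgent-flag) = 0.0096/0.09064 ≈ 0.1059

Work 0.1033, Social 0.3553, Alerts 0.0662, Newsletters 0.0119, Promotions 0.3575, Personal 0.1059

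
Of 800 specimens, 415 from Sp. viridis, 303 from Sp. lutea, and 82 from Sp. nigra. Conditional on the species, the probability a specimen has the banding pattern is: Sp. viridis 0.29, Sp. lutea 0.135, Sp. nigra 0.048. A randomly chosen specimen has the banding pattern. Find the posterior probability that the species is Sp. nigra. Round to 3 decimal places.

0.024

By Bayes' rule, posterior ∝ prior × likelihood:
  Sp. viridis: 0.51875 × 0.29 = 0.1504375
  Sp. lutea: 0.37875 × 0.135 = 0.05113125
  Sp. nigra: 0.1025 × 0.048 = 0.00492
Sum = 0.20648875.
P(Sp. nigra | evidence) = 0.00492 / 0.20648875 ≈ 0.024.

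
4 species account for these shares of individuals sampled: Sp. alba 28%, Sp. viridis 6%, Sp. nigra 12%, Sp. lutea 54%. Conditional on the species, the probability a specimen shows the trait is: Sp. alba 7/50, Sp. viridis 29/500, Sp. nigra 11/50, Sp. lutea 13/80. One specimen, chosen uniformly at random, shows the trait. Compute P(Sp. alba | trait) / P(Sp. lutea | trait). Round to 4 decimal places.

0.4467

By Bayes' rule, posterior ∝ prior × likelihood:
  Sp. alba: 0.28 × 0.14 = 0.0392
  Sp. viridis: 0.06 × 0.058 = 0.00348
  Sp. nigra: 0.12 × 0.22 = 0.0264
  Sp. lutea: 0.54 × 0.1625 = 0.08775
Total = 0.15683.
The ratio is 0.0392 / 0.08775 (the normalizer cancels) = 0.4467.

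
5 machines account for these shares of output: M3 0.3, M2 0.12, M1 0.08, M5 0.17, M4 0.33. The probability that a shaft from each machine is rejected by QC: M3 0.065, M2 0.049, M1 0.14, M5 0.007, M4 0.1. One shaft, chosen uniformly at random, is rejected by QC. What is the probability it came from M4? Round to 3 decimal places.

Prior × likelihood for each hypothesis:
  M3: 0.3 × 0.065 = 0.0195
  M2: 0.12 × 0.049 = 0.00588
  M1: 0.08 × 0.14 = 0.0112
  M5: 0.17 × 0.007 = 0.00119
  M4: 0.33 × 0.1 = 0.033
Normalizing constant = 0.07077.
P(M4 | evidence) = 0.033 / 0.07077 ≈ 0.466.

0.466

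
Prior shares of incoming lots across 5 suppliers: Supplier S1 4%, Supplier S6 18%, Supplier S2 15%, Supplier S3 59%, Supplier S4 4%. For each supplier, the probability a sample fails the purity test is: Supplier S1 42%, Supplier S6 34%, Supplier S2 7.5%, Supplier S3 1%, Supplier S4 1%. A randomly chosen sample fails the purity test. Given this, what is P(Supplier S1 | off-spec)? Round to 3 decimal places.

0.176

Compute prior × likelihood for every hypothesis:
  Supplier S1: 0.04 × 0.42 = 0.0168
  Supplier S6: 0.18 × 0.34 = 0.0612
  Supplier S2: 0.15 × 0.075 = 0.01125
  Supplier S3: 0.59 × 0.01 = 0.0059
  Supplier S4: 0.04 × 0.01 = 0.0004
Sum = 0.09555.
P(Supplier S1 | evidence) = 0.0168 / 0.09555 ≈ 0.176.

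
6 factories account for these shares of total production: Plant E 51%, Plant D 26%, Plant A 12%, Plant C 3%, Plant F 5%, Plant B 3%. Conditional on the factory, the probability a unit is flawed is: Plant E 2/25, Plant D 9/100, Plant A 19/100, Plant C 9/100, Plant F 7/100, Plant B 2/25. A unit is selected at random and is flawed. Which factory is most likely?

By Bayes' rule, posterior ∝ prior × likelihood:
  Plant E: 0.51 × 0.08 = 0.0408
  Plant D: 0.26 × 0.09 = 0.0234
  Plant A: 0.12 × 0.19 = 0.0228
  Plant C: 0.03 × 0.09 = 0.0027
  Plant F: 0.05 × 0.07 = 0.0035
  Plant B: 0.03 × 0.08 = 0.0024
Sum = 0.0956.
Largest term belongs to Plant E, so Plant E is most probable.

Plant E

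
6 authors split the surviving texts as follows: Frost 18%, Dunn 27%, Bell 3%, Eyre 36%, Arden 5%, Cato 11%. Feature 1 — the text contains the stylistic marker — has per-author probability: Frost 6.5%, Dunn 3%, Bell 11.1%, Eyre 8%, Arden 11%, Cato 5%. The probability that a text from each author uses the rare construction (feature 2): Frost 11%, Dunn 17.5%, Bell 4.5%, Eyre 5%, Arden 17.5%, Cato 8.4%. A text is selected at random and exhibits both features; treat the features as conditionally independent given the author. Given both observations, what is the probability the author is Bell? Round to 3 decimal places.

0.026

By Bayes' rule, posterior ∝ prior × likelihood:
  Frost: 0.18 × 0.065 × 0.11 = 0.001287
  Dunn: 0.27 × 0.03 × 0.175 = 0.0014175
  Bell: 0.03 × 0.111 × 0.045 = 0.00014985
  Eyre: 0.36 × 0.08 × 0.05 = 0.00144
  Arden: 0.05 × 0.11 × 0.175 = 0.0009625
  Cato: 0.11 × 0.05 × 0.084 = 0.000462
Sum = 0.00571885.
P(Bell | evidence) = 0.00014985 / 0.00571885 ≈ 0.026.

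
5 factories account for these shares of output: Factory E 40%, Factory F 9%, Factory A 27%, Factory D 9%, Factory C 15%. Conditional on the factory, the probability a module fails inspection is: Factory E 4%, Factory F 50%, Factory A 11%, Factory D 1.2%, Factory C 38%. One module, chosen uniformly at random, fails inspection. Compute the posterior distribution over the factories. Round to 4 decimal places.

Unnormalized posteriors (prior × likelihood):
  Factory E: 0.4 × 0.04 = 0.016
  Factory F: 0.09 × 0.5 = 0.045
  Factory A: 0.27 × 0.11 = 0.0297
  Factory D: 0.09 × 0.012 = 0.00108
  Factory C: 0.15 × 0.38 = 0.057
Normalizing constant = 0.14878.
P(Factory E | nonconforming) = 0.016/0.14878 ≈ 0.1075
P(Factory F | nonconforming) = 0.045/0.14878 ≈ 0.3025
P(Factory A | nonconforming) = 0.0297/0.14878 ≈ 0.1996
P(Factory D | nonconforming) = 0.00108/0.14878 ≈ 0.0073
P(Factory C | nonconforming) = 0.057/0.14878 ≈ 0.3831
(Check: 0.1075+0.3025+0.1996+0.0073+0.3831 = 1.0000.)

Factory E 0.1075, Factory F 0.3025, Factory A 0.1996, Factory D 0.0073, Factory C 0.3831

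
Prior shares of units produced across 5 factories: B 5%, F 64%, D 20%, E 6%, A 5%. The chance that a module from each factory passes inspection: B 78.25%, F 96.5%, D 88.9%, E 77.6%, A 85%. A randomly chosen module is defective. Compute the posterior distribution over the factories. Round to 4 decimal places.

B 0.1423, F 0.2931, D 0.2905, E 0.1759, A 0.0981

Taking complements, P(defective | each) = B 0.2175, F 0.035, D 0.111, E 0.224, A 0.15.
Compute prior × likelihood for every hypothesis:
  B: 0.05 × 0.2175 = 0.010875
  F: 0.64 × 0.035 = 0.0224
  D: 0.2 × 0.111 = 0.0222
  E: 0.06 × 0.224 = 0.01344
  A: 0.05 × 0.15 = 0.0075
Normalizing constant = 0.076415.
P(B | defective) = 0.010875/0.076415 ≈ 0.1423
P(F | defective) = 0.0224/0.076415 ≈ 0.2931
P(D | defective) = 0.0222/0.076415 ≈ 0.2905
P(E | defective) = 0.01344/0.076415 ≈ 0.1759
P(A | defective) = 0.0075/0.076415 ≈ 0.0981
(Check: 0.1423+0.2931+0.2905+0.1759+0.0981 = 0.9999.)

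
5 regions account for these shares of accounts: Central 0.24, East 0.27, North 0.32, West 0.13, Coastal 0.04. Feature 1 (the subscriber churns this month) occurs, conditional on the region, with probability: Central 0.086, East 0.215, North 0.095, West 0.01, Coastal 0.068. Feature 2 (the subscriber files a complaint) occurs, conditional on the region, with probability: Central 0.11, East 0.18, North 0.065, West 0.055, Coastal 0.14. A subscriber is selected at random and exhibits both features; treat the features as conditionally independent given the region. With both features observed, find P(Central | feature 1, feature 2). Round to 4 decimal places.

0.1499

Prior × likelihood for each hypothesis:
  Central: 0.24 × 0.086 × 0.11 = 0.0022704
  East: 0.27 × 0.215 × 0.18 = 0.010449
  North: 0.32 × 0.095 × 0.065 = 0.001976
  West: 0.13 × 0.01 × 0.055 = 0.0000715
  Coastal: 0.04 × 0.068 × 0.14 = 0.0003808
Total = 0.0151477.
P(Central | evidence) = 0.0022704 / 0.0151477 ≈ 0.1499.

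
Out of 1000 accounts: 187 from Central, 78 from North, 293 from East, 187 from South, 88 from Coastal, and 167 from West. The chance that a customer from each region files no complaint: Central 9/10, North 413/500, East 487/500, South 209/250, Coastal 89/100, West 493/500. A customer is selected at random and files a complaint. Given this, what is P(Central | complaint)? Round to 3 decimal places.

0.226

Taking complements, P(complaint | each) = Central 0.1, North 0.174, East 0.026, South 0.164, Coastal 0.11, West 0.014.
Unnormalized posteriors (prior × likelihood):
  Central: 0.187 × 0.1 = 0.0187
  North: 0.078 × 0.174 = 0.013572
  East: 0.293 × 0.026 = 0.007618
  South: 0.187 × 0.164 = 0.030668
  Coastal: 0.088 × 0.11 = 0.00968
  West: 0.167 × 0.014 = 0.002338
Total = 0.082576.
P(Central | evidence) = 0.0187 / 0.082576 ≈ 0.226.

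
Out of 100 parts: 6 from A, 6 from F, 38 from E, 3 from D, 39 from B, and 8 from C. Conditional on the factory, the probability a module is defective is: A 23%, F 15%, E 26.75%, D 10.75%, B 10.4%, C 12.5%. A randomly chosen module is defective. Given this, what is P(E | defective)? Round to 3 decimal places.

0.570

Unnormalized posteriors (prior × likelihood):
  A: 0.06 × 0.23 = 0.0138
  F: 0.06 × 0.15 = 0.009
  E: 0.38 × 0.2675 = 0.10165
  D: 0.03 × 0.1075 = 0.003225
  B: 0.39 × 0.104 = 0.04056
  C: 0.08 × 0.125 = 0.01
Sum = 0.178235.
P(E | evidence) = 0.10165 / 0.178235 ≈ 0.570.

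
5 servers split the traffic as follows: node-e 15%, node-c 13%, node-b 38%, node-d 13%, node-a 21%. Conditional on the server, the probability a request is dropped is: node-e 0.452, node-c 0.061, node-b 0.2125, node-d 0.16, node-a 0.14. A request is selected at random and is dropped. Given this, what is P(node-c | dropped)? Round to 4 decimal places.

0.0384

Prior × likelihood for each hypothesis:
  node-e: 0.15 × 0.452 = 0.0678
  node-c: 0.13 × 0.061 = 0.00793
  node-b: 0.38 × 0.2125 = 0.08075
  node-d: 0.13 × 0.16 = 0.0208
  node-a: 0.21 × 0.14 = 0.0294
Sum = 0.20668.
P(node-c | evidence) = 0.00793 / 0.20668 ≈ 0.0384.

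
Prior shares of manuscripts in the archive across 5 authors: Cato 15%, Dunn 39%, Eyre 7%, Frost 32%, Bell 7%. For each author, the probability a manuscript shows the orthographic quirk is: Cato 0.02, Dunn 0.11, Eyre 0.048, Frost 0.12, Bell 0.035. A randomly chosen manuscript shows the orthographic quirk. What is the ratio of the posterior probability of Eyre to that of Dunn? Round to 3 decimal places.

0.078

Compute prior × likelihood for every hypothesis:
  Cato: 0.15 × 0.02 = 0.003
  Dunn: 0.39 × 0.11 = 0.0429
  Eyre: 0.07 × 0.048 = 0.00336
  Frost: 0.32 × 0.12 = 0.0384
  Bell: 0.07 × 0.035 = 0.00245
Total = 0.09011.
The ratio is 0.00336 / 0.0429 (the normalizer cancels) = 0.078.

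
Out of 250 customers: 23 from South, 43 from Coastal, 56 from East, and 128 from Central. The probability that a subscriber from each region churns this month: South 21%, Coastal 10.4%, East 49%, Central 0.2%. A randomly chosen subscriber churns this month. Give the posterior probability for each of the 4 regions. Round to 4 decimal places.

By Bayes' rule, posterior ∝ prior × likelihood:
  South: 0.092 × 0.21 = 0.01932
  Coastal: 0.172 × 0.104 = 0.017888
  East: 0.224 × 0.49 = 0.10976
  Central: 0.512 × 0.002 = 0.001024
Normalizing constant = 0.147992.
P(South | churn) = 0.01932/0.147992 ≈ 0.1305
P(Coastal | churn) = 0.017888/0.147992 ≈ 0.1209
P(East | churn) = 0.10976/0.147992 ≈ 0.7417
P(Central | churn) = 0.001024/0.147992 ≈ 0.0069

South 0.1305, Coastal 0.1209, East 0.7417, Central 0.0069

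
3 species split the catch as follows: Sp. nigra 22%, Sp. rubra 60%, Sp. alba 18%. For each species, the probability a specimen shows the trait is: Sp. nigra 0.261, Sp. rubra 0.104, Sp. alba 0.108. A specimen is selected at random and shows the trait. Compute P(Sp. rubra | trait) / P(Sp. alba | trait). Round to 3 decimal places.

Prior × likelihood for each hypothesis:
  Sp. nigra: 0.22 × 0.261 = 0.05742
  Sp. rubra: 0.6 × 0.104 = 0.0624
  Sp. alba: 0.18 × 0.108 = 0.01944
Sum = 0.13926.
The ratio is 0.0624 / 0.01944 (the normalizer cancels) = 3.210.

3.210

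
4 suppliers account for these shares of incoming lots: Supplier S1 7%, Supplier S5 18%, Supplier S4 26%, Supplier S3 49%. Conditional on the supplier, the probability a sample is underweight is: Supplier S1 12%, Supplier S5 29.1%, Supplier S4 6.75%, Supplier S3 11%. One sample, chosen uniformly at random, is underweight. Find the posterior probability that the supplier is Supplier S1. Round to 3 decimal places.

0.064

Compute prior × likelihood for every hypothesis:
  Supplier S1: 0.07 × 0.12 = 0.0084
  Supplier S5: 0.18 × 0.291 = 0.05238
  Supplier S4: 0.26 × 0.0675 = 0.01755
  Supplier S3: 0.49 × 0.11 = 0.0539
Total = 0.13223.
P(Supplier S1 | evidence) = 0.0084 / 0.13223 ≈ 0.064.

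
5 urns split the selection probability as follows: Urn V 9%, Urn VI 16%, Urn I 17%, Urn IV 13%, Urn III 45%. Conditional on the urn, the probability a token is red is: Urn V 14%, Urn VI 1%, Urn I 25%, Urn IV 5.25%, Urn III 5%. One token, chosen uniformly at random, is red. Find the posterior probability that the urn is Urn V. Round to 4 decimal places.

By Bayes' rule, posterior ∝ prior × likelihood:
  Urn V: 0.09 × 0.14 = 0.0126
  Urn VI: 0.16 × 0.01 = 0.0016
  Urn I: 0.17 × 0.25 = 0.0425
  Urn IV: 0.13 × 0.0525 = 0.006825
  Urn III: 0.45 × 0.05 = 0.0225
Total = 0.086025.
P(Urn V | evidence) = 0.0126 / 0.086025 ≈ 0.1465.

0.1465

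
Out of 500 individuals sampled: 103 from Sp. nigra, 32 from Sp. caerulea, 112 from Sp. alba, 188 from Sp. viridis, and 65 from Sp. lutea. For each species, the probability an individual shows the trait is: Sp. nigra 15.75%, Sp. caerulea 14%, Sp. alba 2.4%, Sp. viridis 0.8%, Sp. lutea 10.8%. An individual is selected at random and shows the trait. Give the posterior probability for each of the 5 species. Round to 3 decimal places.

Sp. nigra 0.508, Sp. caerulea 0.140, Sp. alba 0.084, Sp. viridis 0.047, Sp. lutea 0.220

Prior × likelihood for each hypothesis:
  Sp. nigra: 0.206 × 0.1575 = 0.032445
  Sp. caerulea: 0.064 × 0.14 = 0.00896
  Sp. alba: 0.224 × 0.024 = 0.005376
  Sp. viridis: 0.376 × 0.008 = 0.003008
  Sp. lutea: 0.13 × 0.108 = 0.01404
Total = 0.063829.
P(Sp. nigra | trait) = 0.032445/0.063829 ≈ 0.508
P(Sp. caerulea | trait) = 0.00896/0.063829 ≈ 0.140
P(Sp. alba | trait) = 0.005376/0.063829 ≈ 0.084
P(Sp. viridis | trait) = 0.003008/0.063829 ≈ 0.047
P(Sp. lutea | trait) = 0.01404/0.063829 ≈ 0.220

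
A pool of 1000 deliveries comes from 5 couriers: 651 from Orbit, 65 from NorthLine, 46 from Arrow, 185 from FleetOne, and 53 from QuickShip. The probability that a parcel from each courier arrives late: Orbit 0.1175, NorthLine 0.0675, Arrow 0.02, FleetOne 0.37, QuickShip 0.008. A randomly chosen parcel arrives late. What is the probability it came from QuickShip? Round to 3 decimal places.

0.003

Compute prior × likelihood for every hypothesis:
  Orbit: 0.651 × 0.1175 = 0.0764925
  NorthLine: 0.065 × 0.0675 = 0.0043875
  Arrow: 0.046 × 0.02 = 0.00092
  FleetOne: 0.185 × 0.37 = 0.06845
  QuickShip: 0.053 × 0.008 = 0.000424
Sum = 0.150674.
P(QuickShip | evidence) = 0.000424 / 0.150674 ≈ 0.003.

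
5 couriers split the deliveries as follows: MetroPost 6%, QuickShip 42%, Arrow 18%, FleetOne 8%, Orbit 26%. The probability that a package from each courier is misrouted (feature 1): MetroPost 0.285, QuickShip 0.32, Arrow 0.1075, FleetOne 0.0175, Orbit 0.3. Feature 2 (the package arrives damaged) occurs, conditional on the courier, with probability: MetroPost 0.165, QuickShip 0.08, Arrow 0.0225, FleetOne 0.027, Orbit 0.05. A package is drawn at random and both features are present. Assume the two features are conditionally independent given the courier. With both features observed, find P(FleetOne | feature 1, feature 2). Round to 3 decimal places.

0.002

Unnormalized posteriors (prior × likelihood):
  MetroPost: 0.06 × 0.285 × 0.165 = 0.0028215
  QuickShip: 0.42 × 0.32 × 0.08 = 0.010752
  Arrow: 0.18 × 0.1075 × 0.0225 = 0.000435375
  FleetOne: 0.08 × 0.0175 × 0.027 = 0.0000378
  Orbit: 0.26 × 0.3 × 0.05 = 0.0039
Sum = 0.017946675.
P(FleetOne | evidence) = 0.0000378 / 0.017946675 ≈ 0.002.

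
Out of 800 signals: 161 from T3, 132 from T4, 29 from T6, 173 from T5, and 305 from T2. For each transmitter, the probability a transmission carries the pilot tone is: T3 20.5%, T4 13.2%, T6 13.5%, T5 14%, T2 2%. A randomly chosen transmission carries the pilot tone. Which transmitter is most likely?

Compute prior × likelihood for every hypothesis:
  T3: 0.20125 × 0.205 = 0.04125625
  T4: 0.165 × 0.132 = 0.02178
  T6: 0.03625 × 0.135 = 0.00489375
  T5: 0.21625 × 0.14 = 0.030275
  T2: 0.38125 × 0.02 = 0.007625
Total = 0.10583.
Largest term belongs to T3, so T3 is most probable.

T3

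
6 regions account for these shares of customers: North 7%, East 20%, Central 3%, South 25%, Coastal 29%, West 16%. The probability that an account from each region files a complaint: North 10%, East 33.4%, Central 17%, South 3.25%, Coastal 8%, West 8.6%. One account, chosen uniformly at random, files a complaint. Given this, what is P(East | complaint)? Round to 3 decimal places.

0.539

Prior × likelihood for each hypothesis:
  North: 0.07 × 0.1 = 0.007
  East: 0.2 × 0.334 = 0.0668
  Central: 0.03 × 0.17 = 0.0051
  South: 0.25 × 0.0325 = 0.008125
  Coastal: 0.29 × 0.08 = 0.0232
  West: 0.16 × 0.086 = 0.01376
Total = 0.123985.
P(East | evidence) = 0.0668 / 0.123985 ≈ 0.539.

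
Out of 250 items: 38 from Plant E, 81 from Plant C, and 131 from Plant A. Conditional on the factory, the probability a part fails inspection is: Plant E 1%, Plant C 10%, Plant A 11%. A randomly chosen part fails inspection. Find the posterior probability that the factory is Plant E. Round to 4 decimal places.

0.0166

Prior × likelihood for each hypothesis:
  Plant E: 0.152 × 0.01 = 0.00152
  Plant C: 0.324 × 0.1 = 0.0324
  Plant A: 0.524 × 0.11 = 0.05764
Normalizing constant = 0.09156.
P(Plant E | evidence) = 0.00152 / 0.09156 ≈ 0.0166.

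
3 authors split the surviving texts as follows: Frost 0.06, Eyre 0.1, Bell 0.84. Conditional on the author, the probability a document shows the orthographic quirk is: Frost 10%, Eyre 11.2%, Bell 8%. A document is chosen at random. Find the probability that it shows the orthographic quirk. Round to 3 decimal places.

Unnormalized posteriors (prior × likelihood):
  Frost: 0.06 × 0.1 = 0.006
  Eyre: 0.1 × 0.112 = 0.0112
  Bell: 0.84 × 0.08 = 0.0672
P(quirk) = 0.006 + 0.0112 + 0.0672 = 0.0844 → 0.084.

0.084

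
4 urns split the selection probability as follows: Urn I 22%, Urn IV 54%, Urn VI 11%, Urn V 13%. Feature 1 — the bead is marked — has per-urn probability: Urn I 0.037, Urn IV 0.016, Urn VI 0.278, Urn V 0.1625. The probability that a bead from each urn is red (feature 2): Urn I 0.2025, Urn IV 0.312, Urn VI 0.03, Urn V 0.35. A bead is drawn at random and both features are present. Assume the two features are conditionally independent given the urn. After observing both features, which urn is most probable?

Prior × likelihood for each hypothesis:
  Urn I: 0.22 × 0.037 × 0.2025 = 0.00164835
  Urn IV: 0.54 × 0.016 × 0.312 = 0.00269568
  Urn VI: 0.11 × 0.278 × 0.03 = 0.0009174
  Urn V: 0.13 × 0.1625 × 0.35 = 0.00739375
Total = 0.01265518.
Largest term belongs to Urn V, so Urn V is most probable.

Urn V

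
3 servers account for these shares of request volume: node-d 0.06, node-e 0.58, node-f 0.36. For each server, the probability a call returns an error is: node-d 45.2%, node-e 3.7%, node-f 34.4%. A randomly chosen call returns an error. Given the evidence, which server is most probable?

node-f

Unnormalized posteriors (prior × likelihood):
  node-d: 0.06 × 0.452 = 0.02712
  node-e: 0.58 × 0.037 = 0.02146
  node-f: 0.36 × 0.344 = 0.12384
Sum = 0.17242.
Largest term belongs to node-f, so node-f is most probable.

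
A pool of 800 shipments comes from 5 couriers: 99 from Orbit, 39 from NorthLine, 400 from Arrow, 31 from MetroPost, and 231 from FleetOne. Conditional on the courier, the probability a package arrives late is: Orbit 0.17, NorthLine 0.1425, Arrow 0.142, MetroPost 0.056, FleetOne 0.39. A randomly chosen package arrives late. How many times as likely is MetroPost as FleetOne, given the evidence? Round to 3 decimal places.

Prior × likelihood for each hypothesis:
  Orbit: 0.12375 × 0.17 = 0.0210375
  NorthLine: 0.04875 × 0.1425 = 0.006946875
  Arrow: 0.5 × 0.142 = 0.071
  MetroPost: 0.03875 × 0.056 = 0.00217
  FleetOne: 0.28875 × 0.39 = 0.1126125
Sum = 0.213766875.
The ratio is 0.00217 / 0.1126125 (the normalizer cancels) = 0.019.

0.019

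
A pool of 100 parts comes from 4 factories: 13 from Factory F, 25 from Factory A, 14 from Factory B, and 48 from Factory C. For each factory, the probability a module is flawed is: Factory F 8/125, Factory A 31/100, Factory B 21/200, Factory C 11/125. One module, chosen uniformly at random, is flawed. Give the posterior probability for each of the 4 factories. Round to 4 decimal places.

Unnormalized posteriors (prior × likelihood):
  Factory F: 0.13 × 0.064 = 0.00832
  Factory A: 0.25 × 0.31 = 0.0775
  Factory B: 0.14 × 0.105 = 0.0147
  Factory C: 0.48 × 0.088 = 0.04224
Sum = 0.14276.
P(Factory F | flawed) = 0.00832/0.14276 ≈ 0.0583
P(Factory A | flawed) = 0.0775/0.14276 ≈ 0.5429
P(Factory B | flawed) = 0.0147/0.14276 ≈ 0.1030
P(Factory C | flawed) = 0.04224/0.14276 ≈ 0.2959

Factory F 0.0583, Factory A 0.5429, Factory B 0.1030, Factory C 0.2959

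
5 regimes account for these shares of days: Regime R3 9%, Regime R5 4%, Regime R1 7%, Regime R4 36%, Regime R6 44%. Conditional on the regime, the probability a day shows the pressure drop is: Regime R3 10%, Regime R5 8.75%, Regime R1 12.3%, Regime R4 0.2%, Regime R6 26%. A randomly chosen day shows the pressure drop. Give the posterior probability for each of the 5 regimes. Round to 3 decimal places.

Compute prior × likelihood for every hypothesis:
  Regime R3: 0.09 × 0.1 = 0.009
  Regime R5: 0.04 × 0.0875 = 0.0035
  Regime R1: 0.07 × 0.123 = 0.00861
  Regime R4: 0.36 × 0.002 = 0.00072
  Regime R6: 0.44 × 0.26 = 0.1144
Sum = 0.13623.
P(Regime R3 | drop) = 0.009/0.13623 ≈ 0.066
P(Regime R5 | drop) = 0.0035/0.13623 ≈ 0.026
P(Regime R1 | drop) = 0.00861/0.13623 ≈ 0.063
P(Regime R4 | drop) = 0.00072/0.13623 ≈ 0.005
P(Regime R6 | drop) = 0.1144/0.13623 ≈ 0.840

Regime R3 0.066, Regime R5 0.026, Regime R1 0.063, Regime R4 0.005, Regime R6 0.840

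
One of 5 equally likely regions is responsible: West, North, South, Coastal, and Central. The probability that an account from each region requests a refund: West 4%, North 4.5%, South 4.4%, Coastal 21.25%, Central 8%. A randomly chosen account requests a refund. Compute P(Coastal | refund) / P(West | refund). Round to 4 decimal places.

Since the prior is uniform, the posterior is proportional to the likelihood:
  West: 0.04
  North: 0.045
  South: 0.044
  Coastal: 0.2125
  Central: 0.08
Normalizing constant = 0.4215.
The ratio is 0.2125 / 0.04 (the normalizer cancels) = 5.3125.

5.3125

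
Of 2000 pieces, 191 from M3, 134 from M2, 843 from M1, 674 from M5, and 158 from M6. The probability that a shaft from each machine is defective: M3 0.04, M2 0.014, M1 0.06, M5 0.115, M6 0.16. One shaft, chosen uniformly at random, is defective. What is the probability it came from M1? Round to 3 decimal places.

0.311

Prior × likelihood for each hypothesis:
  M3: 0.0955 × 0.04 = 0.00382
  M2: 0.067 × 0.014 = 0.000938
  M1: 0.4215 × 0.06 = 0.02529
  M5: 0.337 × 0.115 = 0.038755
  M6: 0.079 × 0.16 = 0.01264
Normalizing constant = 0.081443.
P(M1 | evidence) = 0.02529 / 0.081443 ≈ 0.311.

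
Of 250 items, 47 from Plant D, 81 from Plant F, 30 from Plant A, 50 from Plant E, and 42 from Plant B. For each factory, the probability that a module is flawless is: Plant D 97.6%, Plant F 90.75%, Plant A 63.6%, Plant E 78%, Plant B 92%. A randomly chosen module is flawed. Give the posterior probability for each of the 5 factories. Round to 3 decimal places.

Plant D 0.033, Plant F 0.221, Plant A 0.322, Plant E 0.324, Plant B 0.099

Taking complements, P(flawed | each) = Plant D 0.024, Plant F 0.0925, Plant A 0.364, Plant E 0.22, Plant B 0.08.
By Bayes' rule, posterior ∝ prior × likelihood:
  Plant D: 0.188 × 0.024 = 0.004512
  Plant F: 0.324 × 0.0925 = 0.02997
  Plant A: 0.12 × 0.364 = 0.04368
  Plant E: 0.2 × 0.22 = 0.044
  Plant B: 0.168 × 0.08 = 0.01344
Sum = 0.135602.
P(Plant D | flawed) = 0.004512/0.135602 ≈ 0.033
P(Plant F | flawed) = 0.02997/0.135602 ≈ 0.221
P(Plant A | flawed) = 0.04368/0.135602 ≈ 0.322
P(Plant E | flawed) = 0.044/0.135602 ≈ 0.324
P(Plant B | flawed) = 0.01344/0.135602 ≈ 0.099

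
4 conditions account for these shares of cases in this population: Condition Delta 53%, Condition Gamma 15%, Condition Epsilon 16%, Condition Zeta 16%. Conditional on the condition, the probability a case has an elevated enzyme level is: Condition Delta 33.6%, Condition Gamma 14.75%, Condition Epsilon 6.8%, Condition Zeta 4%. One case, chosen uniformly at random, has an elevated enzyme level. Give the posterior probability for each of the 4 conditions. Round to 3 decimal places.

Compute prior × likelihood for every hypothesis:
  Condition Delta: 0.53 × 0.336 = 0.17808
  Condition Gamma: 0.15 × 0.1475 = 0.022125
  Condition Epsilon: 0.16 × 0.068 = 0.01088
  Condition Zeta: 0.16 × 0.04 = 0.0064
Normalizing constant = 0.217485.
P(Condition Delta | elevated) = 0.17808/0.217485 ≈ 0.819
P(Condition Gamma | elevated) = 0.022125/0.217485 ≈ 0.102
P(Condition Epsilon | elevated) = 0.01088/0.217485 ≈ 0.050
P(Condition Zeta | elevated) = 0.0064/0.217485 ≈ 0.029
(Check: 0.819+0.102+0.050+0.029 = 1.000.)

Condition Delta 0.819, Condition Gamma 0.102, Condition Epsilon 0.050, Condition Zeta 0.029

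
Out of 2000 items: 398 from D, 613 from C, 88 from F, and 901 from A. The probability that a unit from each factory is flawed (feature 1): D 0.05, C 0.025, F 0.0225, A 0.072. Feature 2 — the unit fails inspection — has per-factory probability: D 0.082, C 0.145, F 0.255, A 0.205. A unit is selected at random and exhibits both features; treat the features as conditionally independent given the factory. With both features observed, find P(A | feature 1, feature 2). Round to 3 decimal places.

0.753

Compute prior × likelihood for every hypothesis:
  D: 0.199 × 0.05 × 0.082 = 0.0008159
  C: 0.3065 × 0.025 × 0.145 = 0.0011110625
  F: 0.044 × 0.0225 × 0.255 = 0.00025245
  A: 0.4505 × 0.072 × 0.205 = 0.00664938
Sum = 0.0088287925.
P(A | evidence) = 0.00664938 / 0.0088287925 ≈ 0.753.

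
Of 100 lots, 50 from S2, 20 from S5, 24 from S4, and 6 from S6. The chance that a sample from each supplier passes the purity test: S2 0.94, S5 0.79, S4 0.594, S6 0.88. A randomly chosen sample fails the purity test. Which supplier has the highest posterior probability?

S4

Taking complements, P(off-spec | each) = S2 0.06, S5 0.21, S4 0.406, S6 0.12.
By Bayes' rule, posterior ∝ prior × likelihood:
  S2: 0.5 × 0.06 = 0.03
  S5: 0.2 × 0.21 = 0.042
  S4: 0.24 × 0.406 = 0.09744
  S6: 0.06 × 0.12 = 0.0072
Sum = 0.17664.
Largest term belongs to S4, so S4 is most probable.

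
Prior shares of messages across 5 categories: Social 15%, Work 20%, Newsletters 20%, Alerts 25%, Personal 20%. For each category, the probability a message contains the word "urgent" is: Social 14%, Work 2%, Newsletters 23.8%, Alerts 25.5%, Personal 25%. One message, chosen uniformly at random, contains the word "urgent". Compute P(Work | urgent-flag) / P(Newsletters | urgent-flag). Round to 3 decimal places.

By Bayes' rule, posterior ∝ prior × likelihood:
  Social: 0.15 × 0.14 = 0.021
  Work: 0.2 × 0.02 = 0.004
  Newsletters: 0.2 × 0.238 = 0.0476
  Alerts: 0.25 × 0.255 = 0.06375
  Personal: 0.2 × 0.25 = 0.05
Sum = 0.18635.
The ratio is 0.004 / 0.0476 (the normalizer cancels) = 0.084.

0.084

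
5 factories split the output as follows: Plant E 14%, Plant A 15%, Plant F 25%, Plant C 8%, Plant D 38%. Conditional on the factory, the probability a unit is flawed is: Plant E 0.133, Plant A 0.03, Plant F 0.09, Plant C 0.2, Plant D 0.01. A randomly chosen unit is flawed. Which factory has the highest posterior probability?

By Bayes' rule, posterior ∝ prior × likelihood:
  Plant E: 0.14 × 0.133 = 0.01862
  Plant A: 0.15 × 0.03 = 0.0045
  Plant F: 0.25 × 0.09 = 0.0225
  Plant C: 0.08 × 0.2 = 0.016
  Plant D: 0.38 × 0.01 = 0.0038
Normalizing constant = 0.06542.
Largest term belongs to Plant F, so Plant F is most probable.

Plant F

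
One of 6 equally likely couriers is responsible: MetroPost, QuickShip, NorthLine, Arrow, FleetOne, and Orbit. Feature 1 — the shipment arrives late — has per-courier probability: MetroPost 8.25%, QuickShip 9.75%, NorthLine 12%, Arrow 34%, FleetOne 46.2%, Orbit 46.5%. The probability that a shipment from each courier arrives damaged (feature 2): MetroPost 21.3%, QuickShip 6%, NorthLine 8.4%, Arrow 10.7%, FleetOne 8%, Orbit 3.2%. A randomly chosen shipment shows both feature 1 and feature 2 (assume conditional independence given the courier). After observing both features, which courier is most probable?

With a uniform prior (1/6 each), posterior ∝ likelihood:
  MetroPost: 0.0825 × 0.213 = 0.0175725
  QuickShip: 0.0975 × 0.06 = 0.00585
  NorthLine: 0.12 × 0.084 = 0.01008
  Arrow: 0.34 × 0.107 = 0.03638
  FleetOne: 0.462 × 0.08 = 0.03696
  Orbit: 0.465 × 0.032 = 0.01488
Normalizing constant = 0.1217225.
Largest term belongs to FleetOne, so FleetOne is most probable.

FleetOne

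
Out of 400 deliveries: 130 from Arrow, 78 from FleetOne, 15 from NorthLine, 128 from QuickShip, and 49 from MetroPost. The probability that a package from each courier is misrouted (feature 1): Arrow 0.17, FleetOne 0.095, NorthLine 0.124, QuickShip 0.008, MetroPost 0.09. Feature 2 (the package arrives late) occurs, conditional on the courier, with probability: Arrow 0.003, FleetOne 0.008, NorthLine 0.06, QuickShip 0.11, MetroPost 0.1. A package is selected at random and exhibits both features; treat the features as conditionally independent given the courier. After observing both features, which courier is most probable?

MetroPost

Unnormalized posteriors (prior × likelihood):
  Arrow: 0.325 × 0.17 × 0.003 = 0.00016575
  FleetOne: 0.195 × 0.095 × 0.008 = 0.0001482
  NorthLine: 0.0375 × 0.124 × 0.06 = 0.000279
  QuickShip: 0.32 × 0.008 × 0.11 = 0.0002816
  MetroPost: 0.1225 × 0.09 × 0.1 = 0.0011025
Total = 0.00197705.
Largest term belongs to MetroPost, so MetroPost is most probable.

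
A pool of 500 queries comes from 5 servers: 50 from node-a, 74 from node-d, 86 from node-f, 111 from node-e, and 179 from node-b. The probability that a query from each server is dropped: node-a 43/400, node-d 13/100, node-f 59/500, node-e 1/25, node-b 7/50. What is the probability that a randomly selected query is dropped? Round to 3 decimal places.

0.109

Prior × likelihood for each hypothesis:
  node-a: 0.1 × 0.1075 = 0.01075
  node-d: 0.148 × 0.13 = 0.01924
  node-f: 0.172 × 0.118 = 0.020296
  node-e: 0.222 × 0.04 = 0.00888
  node-b: 0.358 × 0.14 = 0.05012
P(dropped) = 0.01075 + 0.01924 + 0.020296 + 0.00888 + 0.05012 = 0.109286 → 0.109.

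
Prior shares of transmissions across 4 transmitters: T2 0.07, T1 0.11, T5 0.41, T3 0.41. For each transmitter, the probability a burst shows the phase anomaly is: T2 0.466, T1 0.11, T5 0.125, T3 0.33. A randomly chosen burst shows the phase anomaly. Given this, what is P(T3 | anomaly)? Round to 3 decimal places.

0.585

Prior × likelihood for each hypothesis:
  T2: 0.07 × 0.466 = 0.03262
  T1: 0.11 × 0.11 = 0.0121
  T5: 0.41 × 0.125 = 0.05125
  T3: 0.41 × 0.33 = 0.1353
Total = 0.23127.
P(T3 | evidence) = 0.1353 / 0.23127 ≈ 0.585.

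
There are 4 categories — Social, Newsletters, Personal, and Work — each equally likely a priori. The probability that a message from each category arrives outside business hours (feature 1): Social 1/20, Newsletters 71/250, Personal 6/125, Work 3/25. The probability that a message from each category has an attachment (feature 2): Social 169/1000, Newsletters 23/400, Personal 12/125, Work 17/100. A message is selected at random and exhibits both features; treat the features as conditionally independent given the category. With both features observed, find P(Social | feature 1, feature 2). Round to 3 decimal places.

With a uniform prior (1/4 each), posterior ∝ likelihood:
  Social: 0.05 × 0.169 = 0.00845
  Newsletters: 0.284 × 0.0575 = 0.01633
  Personal: 0.048 × 0.096 = 0.004608
  Work: 0.12 × 0.17 = 0.0204
Sum = 0.049788.
P(Social | evidence) = 0.00845 / 0.049788 ≈ 0.170.

0.170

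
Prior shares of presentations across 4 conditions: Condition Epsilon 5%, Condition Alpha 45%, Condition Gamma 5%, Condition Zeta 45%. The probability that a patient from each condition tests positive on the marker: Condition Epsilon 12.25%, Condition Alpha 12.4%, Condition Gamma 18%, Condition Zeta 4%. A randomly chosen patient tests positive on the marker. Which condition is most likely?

Condition Alpha

Unnormalized posteriors (prior × likelihood):
  Condition Epsilon: 0.05 × 0.1225 = 0.006125
  Condition Alpha: 0.45 × 0.124 = 0.0558
  Condition Gamma: 0.05 × 0.18 = 0.009
  Condition Zeta: 0.45 × 0.04 = 0.018
Sum = 0.088925.
Largest term belongs to Condition Alpha, so Condition Alpha is most probable.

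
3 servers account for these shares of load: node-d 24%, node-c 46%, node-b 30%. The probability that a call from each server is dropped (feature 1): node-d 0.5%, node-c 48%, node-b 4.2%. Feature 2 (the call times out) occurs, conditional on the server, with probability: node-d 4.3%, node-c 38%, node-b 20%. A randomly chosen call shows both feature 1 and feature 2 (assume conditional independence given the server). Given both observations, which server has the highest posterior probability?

Unnormalized posteriors (prior × likelihood):
  node-d: 0.24 × 0.005 × 0.043 = 0.0000516
  node-c: 0.46 × 0.48 × 0.38 = 0.083904
  node-b: 0.3 × 0.042 × 0.2 = 0.00252
Total = 0.0864756.
Largest term belongs to node-c, so node-c is most probable.

node-c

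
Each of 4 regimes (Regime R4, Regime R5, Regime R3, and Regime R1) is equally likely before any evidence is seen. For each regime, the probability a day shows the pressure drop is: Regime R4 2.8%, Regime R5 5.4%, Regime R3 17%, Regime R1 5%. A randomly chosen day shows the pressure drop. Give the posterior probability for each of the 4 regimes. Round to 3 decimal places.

Regime R4 0.093, Regime R5 0.179, Regime R3 0.563, Regime R1 0.166

With a uniform prior (1/4 each), posterior ∝ likelihood:
  Regime R4: 0.028
  Regime R5: 0.054
  Regime R3: 0.17
  Regime R1: 0.05
Sum = 0.302.
P(Regime R4 | drop) = 0.028/0.302 ≈ 0.093
P(Regime R5 | drop) = 0.054/0.302 ≈ 0.179
P(Regime R3 | drop) = 0.17/0.302 ≈ 0.563
P(Regime R1 | drop) = 0.05/0.302 ≈ 0.166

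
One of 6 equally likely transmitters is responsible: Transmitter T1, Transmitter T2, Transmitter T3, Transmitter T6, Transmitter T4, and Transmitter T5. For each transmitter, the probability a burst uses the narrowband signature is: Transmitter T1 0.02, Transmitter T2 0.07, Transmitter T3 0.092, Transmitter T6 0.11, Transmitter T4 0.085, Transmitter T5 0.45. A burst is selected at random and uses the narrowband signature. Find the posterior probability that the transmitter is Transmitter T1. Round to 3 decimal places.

With a uniform prior (1/6 each), posterior ∝ likelihood:
  Transmitter T1: 0.02
  Transmitter T2: 0.07
  Transmitter T3: 0.092
  Transmitter T6: 0.11
  Transmitter T4: 0.085
  Transmitter T5: 0.45
Total = 0.827.
P(Transmitter T1 | evidence) = 0.02 / 0.827 ≈ 0.024.

0.024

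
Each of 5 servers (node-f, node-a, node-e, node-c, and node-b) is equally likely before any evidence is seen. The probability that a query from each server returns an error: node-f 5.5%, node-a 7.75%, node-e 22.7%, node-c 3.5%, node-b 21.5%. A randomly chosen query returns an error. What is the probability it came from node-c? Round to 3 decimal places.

With a uniform prior (1/5 each), posterior ∝ likelihood:
  node-f: 0.055
  node-a: 0.0775
  node-e: 0.227
  node-c: 0.035
  node-b: 0.215
Normalizing constant = 0.6095.
P(node-c | evidence) = 0.035 / 0.6095 ≈ 0.057.

0.057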